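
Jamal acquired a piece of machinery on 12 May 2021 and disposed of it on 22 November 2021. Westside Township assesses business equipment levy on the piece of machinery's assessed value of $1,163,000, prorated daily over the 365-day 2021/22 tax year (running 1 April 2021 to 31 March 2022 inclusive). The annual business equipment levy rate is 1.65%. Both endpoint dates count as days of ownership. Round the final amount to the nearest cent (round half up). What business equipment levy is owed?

Days held (12 May – 22 November 2021): 195 out of 365
Tax = $1,163,000 × 1.65% × 195/365 = $10,251.9247

$10,251.92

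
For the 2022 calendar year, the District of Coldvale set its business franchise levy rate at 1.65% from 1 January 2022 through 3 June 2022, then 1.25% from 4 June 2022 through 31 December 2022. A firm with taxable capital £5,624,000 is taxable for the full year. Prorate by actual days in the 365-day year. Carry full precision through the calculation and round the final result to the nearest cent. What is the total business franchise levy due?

1 January – 3 June 2022: 154 days at 1.65% → £5,624,000 × 1.65% × 154/365 = £39,152.2849
4 June – 31 December 2022: 211 days at 1.25% → £5,624,000 × 1.25% × 211/365 = £40,639.1781
Total = £79,791.4630

£79,791.46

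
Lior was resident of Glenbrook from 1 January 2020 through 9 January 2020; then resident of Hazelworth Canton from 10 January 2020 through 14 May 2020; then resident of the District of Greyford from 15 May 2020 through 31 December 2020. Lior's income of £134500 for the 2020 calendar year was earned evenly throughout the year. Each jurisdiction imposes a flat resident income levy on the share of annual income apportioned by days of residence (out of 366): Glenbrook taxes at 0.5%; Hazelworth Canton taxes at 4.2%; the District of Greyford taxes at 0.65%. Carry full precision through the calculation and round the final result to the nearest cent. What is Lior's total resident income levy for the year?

£2513.06

Glenbrook, 1 January – 9 January 2020: 9 days → £134500 × 0.5% × 9/366 = £16.5369
Hazelworth Canton, 10 January – 14 May 2020: 126 days → £134500 × 4.2% × 126/366 = £1944.7377
The District of Greyford, 15 May – 31 December 2020: 231 days → £134500 × 0.65% × 231/366 = £551.7807
Total = £2513.0553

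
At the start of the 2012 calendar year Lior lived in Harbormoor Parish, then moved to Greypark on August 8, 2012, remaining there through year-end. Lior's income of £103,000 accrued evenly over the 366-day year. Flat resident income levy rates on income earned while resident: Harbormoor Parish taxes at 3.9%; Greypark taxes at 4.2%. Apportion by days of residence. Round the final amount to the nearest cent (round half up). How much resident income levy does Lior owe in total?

£4,140.26

Harbormoor Parish, January 1 – August 7, 2012: 220 days → £103,000 × 3.9% × 220/366 = £2,414.5902
Greypark, August 8 – December 31, 2012: 146 days → £103,000 × 4.2% × 146/366 = £1,725.6721
Total = £4,140.2623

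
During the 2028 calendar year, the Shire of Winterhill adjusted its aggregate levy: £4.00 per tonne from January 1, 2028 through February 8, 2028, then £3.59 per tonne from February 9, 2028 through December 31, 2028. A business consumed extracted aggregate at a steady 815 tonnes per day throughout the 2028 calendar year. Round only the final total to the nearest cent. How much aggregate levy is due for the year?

£1,083,892.95

January 1 – February 8, 2028: 39 days × 815 tonnes/day = 31,785 tonnes at £4.00/tonne → £127,140.00
February 9 – December 31, 2028: 327 days × 815 tonnes/day = 266,505 tonnes at £3.59/tonne → £956,752.95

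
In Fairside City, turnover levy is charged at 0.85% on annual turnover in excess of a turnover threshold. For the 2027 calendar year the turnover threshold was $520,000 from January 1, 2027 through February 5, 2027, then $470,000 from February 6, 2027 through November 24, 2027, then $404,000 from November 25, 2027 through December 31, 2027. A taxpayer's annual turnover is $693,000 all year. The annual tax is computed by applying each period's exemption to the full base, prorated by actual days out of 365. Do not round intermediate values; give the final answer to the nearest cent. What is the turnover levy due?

$1,910.45

January 1 – February 5, 2027: 36 days, exemption $520,000 → ($693,000 − $520,000) × 0.85% × 36/365 = $145.0356
February 6 – November 24, 2027: 292 days, exemption $470,000 → ($693,000 − $470,000) × 0.85% × 292/365 = $1,516.4000
November 25 – December 31, 2027: 37 days, exemption $404,000 → ($693,000 − $404,000) × 0.85% × 37/365 = $249.0151
Total = $1,910.4507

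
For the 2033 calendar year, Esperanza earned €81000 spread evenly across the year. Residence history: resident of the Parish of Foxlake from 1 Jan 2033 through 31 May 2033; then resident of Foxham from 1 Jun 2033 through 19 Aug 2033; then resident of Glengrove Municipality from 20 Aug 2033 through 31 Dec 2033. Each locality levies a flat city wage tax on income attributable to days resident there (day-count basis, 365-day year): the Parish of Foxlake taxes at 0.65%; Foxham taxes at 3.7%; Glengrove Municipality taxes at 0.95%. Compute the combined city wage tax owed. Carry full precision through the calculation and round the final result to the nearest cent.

€1157.19

The Parish of Foxlake, 1 Jan – 31 May 2033: 151 days → €81000 × 0.65% × 151/365 = €217.8123
Foxham, 1 Jun – 19 Aug 2033: 80 days → €81000 × 3.7% × 80/365 = €656.8767
Glengrove Municipality, 20 Aug – 31 Dec 2033: 134 days → €81000 × 0.95% × 134/365 = €282.5014
Total = €1157.1904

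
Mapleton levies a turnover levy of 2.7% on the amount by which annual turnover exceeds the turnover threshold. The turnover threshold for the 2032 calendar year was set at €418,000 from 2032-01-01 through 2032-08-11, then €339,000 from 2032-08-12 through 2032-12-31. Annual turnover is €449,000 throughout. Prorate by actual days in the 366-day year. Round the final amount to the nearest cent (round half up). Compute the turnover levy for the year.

2032-01-01 to 2032-08-11: 224 days, exemption €418,000 → (€449,000 − €418,000) × 2.7% × 224/366 = €512.2623
2032-08-12 to 2032-12-31: 142 days, exemption €339,000 → (€449,000 − €339,000) × 2.7% × 142/366 = €1,152.2951
Total = €1,664.5574

€1,664.56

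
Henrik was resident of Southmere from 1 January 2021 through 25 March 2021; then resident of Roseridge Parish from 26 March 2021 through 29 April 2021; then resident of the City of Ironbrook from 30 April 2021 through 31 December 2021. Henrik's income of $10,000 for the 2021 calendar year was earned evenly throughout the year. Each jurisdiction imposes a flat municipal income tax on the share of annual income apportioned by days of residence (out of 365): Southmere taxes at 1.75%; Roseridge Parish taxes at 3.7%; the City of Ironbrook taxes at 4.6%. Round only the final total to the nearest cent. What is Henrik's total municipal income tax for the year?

$385.78

Southmere, 1 January – 25 March 2021: 84 days → $10,000 × 1.75% × 84/365 = $40.2740
Roseridge Parish, 26 March – 29 April 2021: 35 days → $10,000 × 3.7% × 35/365 = $35.4795
The City of Ironbrook, 30 April – 31 December 2021: 246 days → $10,000 × 4.6% × 246/365 = $310.0274
Total = $385.7808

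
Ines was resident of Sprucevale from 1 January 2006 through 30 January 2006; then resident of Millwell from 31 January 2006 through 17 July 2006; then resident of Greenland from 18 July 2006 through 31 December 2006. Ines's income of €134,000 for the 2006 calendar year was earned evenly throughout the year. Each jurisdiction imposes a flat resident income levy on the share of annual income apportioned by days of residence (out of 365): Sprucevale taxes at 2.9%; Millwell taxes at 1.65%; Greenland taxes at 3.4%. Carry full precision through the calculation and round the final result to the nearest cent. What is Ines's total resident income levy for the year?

€3,421.59

Sprucevale, 1 January – 30 January 2006: 30 days → €134,000 × 2.9% × 30/365 = €319.3973
Millwell, 31 January – 17 July 2006: 168 days → €134,000 × 1.65% × 168/365 = €1,017.6658
Greenland, 18 July – 31 December 2006: 167 days → €134,000 × 3.4% × 167/365 = €2,084.5260
Total = €3,421.5890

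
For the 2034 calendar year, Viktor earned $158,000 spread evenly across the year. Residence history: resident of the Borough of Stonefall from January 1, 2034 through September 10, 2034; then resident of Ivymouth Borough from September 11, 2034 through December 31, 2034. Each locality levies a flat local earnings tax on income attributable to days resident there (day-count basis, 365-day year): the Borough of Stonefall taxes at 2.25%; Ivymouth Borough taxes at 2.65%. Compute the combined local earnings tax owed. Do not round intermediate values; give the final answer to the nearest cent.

$3,748.93

The Borough of Stonefall, January 1 – September 10, 2034: 253 days → $158,000 × 2.25% × 253/365 = $2,464.1507
Ivymouth Borough, September 11 – December 31, 2034: 112 days → $158,000 × 2.65% × 112/365 = $1,284.7781
Total = $3,748.9288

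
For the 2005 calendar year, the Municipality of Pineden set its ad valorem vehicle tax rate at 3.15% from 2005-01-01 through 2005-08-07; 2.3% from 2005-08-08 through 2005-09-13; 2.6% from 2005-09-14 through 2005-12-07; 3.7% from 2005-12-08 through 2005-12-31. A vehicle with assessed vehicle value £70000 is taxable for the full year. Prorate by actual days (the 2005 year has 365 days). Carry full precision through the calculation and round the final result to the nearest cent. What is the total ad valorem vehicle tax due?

2005-01-01 to 2005-08-07: 219 days at 3.15% → £70000 × 3.15% × 219/365 = £1323.0000
2005-08-08 to 2005-09-13: 37 days at 2.3% → £70000 × 2.3% × 37/365 = £163.2055
2005-09-14 to 2005-12-07: 85 days at 2.6% → £70000 × 2.6% × 85/365 = £423.8356
2005-12-08 to 2005-12-31: 24 days at 3.7% → £70000 × 3.7% × 24/365 = £170.3014
Total = £2080.3425

£2080.34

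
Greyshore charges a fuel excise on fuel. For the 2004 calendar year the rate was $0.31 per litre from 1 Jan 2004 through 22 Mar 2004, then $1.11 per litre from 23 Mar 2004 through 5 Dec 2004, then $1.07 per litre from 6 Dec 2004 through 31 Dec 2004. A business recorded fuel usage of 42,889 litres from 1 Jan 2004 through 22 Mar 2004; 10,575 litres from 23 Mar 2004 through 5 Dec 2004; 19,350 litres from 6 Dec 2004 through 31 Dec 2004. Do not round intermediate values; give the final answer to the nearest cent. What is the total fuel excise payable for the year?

1 Jan – 22 Mar 2004: 42,889 litres at $0.31/litre → $13295.59
23 Mar – 5 Dec 2004: 10,575 litres at $1.11/litre → $11738.25
6 Dec – 31 Dec 2004: 19,350 litres at $1.07/litre → $20704.50

$45738.34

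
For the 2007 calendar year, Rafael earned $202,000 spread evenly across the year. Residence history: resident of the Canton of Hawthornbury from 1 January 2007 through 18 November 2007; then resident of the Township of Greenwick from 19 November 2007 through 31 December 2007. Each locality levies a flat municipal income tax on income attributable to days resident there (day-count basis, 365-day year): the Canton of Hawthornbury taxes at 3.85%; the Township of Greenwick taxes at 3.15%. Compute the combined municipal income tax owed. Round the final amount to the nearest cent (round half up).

The Canton of Hawthornbury, 1 January – 18 November 2007: 322 days → $202,000 × 3.85% × 322/365 = $6,860.8055
The Township of Greenwick, 19 November – 31 December 2007: 43 days → $202,000 × 3.15% × 43/365 = $749.6137
Total = $7,610.4192

$7,610.42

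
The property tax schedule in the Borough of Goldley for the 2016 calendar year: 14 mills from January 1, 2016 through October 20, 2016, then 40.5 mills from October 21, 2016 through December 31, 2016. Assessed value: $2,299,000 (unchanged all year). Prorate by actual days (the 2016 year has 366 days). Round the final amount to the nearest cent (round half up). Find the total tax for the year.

$44,170.95

January 1 – October 20, 2016: 294 days at 14 mills → $2,299,000 × 1.4% × 294/366 = $25,854.3279
October 21 – December 31, 2016: 72 days at 40.5 mills → $2,299,000 × 4.05% × 72/366 = $18,316.6230
Total = $44,170.9508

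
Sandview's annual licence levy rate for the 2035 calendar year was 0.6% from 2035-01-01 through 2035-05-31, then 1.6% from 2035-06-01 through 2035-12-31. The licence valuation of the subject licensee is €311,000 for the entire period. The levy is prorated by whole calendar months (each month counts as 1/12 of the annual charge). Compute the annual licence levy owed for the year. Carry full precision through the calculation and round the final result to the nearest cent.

2035-01-01 to 2035-05-31: 5 months at 0.6% → €311,000 × 0.6% × 5/12 = €777.5000
2035-06-01 to 2035-12-31: 7 months at 1.6% → €311,000 × 1.6% × 7/12 = €2,902.6667
Total = €3,680.1667

€3,680.17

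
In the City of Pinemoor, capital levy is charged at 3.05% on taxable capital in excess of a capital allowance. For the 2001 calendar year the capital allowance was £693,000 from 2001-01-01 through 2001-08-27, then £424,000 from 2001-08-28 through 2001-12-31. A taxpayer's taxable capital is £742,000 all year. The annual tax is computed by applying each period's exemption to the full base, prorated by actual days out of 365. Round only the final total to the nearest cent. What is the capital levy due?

2001-01-01 to 2001-08-27: 239 days, exemption £693,000 → (£742,000 − £693,000) × 3.05% × 239/365 = £978.5904
2001-08-28 to 2001-12-31: 126 days, exemption £424,000 → (£742,000 − £424,000) × 3.05% × 126/365 = £3,348.1479
Total = £4,326.7384

£4,326.74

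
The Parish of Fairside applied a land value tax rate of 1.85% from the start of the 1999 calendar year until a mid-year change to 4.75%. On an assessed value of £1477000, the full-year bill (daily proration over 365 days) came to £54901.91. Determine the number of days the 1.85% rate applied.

130 days

Let d = days at the first rate; then 365 − d days at the second rate.
£1477000 × [1.85%·d + 4.75%·(365−d)] / 365 = £54901.91
Solving gives d = 130, so the new rate took effect on 11 May 1999.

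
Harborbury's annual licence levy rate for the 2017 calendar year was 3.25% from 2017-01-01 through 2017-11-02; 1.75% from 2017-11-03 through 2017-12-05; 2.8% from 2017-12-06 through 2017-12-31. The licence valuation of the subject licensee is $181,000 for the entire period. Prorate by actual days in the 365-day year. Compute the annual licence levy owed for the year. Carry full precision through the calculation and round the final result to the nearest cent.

2017-01-01 to 2017-11-02: 306 days at 3.25% → $181,000 × 3.25% × 306/365 = $4,931.6301
2017-11-03 to 2017-12-05: 33 days at 1.75% → $181,000 × 1.75% × 33/365 = $286.3767
2017-12-06 to 2017-12-31: 26 days at 2.8% → $181,000 × 2.8% × 26/365 = $361.0082
Total = $5,579.0151

$5,579.02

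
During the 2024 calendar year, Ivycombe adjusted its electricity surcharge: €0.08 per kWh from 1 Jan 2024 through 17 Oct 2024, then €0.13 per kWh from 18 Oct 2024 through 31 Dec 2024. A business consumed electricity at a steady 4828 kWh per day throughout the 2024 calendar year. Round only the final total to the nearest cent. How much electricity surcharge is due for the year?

€159,468.84

1 Jan – 17 Oct 2024: 291 days × 4828 kWh/day = 1,404,948 kWh at €0.08/kWh → €112,395.84
18 Oct – 31 Dec 2024: 75 days × 4828 kWh/day = 362,100 kWh at €0.13/kWh → €47,073.00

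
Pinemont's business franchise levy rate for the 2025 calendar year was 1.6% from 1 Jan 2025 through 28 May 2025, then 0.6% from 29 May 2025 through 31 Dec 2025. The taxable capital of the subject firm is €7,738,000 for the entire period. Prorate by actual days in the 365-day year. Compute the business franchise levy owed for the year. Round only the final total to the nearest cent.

€77,804.00

1 Jan – 28 May 2025: 148 days at 1.6% → €7,738,000 × 1.6% × 148/365 = €50,201.6000
29 May – 31 Dec 2025: 217 days at 0.6% → €7,738,000 × 0.6% × 217/365 = €27,602.4000
Total = €77,804.0000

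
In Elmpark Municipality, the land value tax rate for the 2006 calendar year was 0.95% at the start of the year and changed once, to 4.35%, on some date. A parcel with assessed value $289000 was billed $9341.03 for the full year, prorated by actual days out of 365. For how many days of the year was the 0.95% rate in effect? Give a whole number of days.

Let d = days at the first rate; then 365 − d days at the second rate.
$289000 × [0.95%·d + 4.35%·(365−d)] / 365 = $9341.03
Solving gives d = 120, so the new rate took effect on 1 May 2006.

120 days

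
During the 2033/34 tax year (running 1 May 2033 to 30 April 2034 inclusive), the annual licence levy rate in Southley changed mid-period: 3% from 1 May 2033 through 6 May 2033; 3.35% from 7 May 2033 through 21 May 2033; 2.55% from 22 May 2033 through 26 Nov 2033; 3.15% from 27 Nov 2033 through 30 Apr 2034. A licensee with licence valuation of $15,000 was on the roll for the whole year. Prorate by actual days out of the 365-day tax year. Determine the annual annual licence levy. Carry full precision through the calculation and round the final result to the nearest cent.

1 May – 6 May 2033: 6 days at 3% → $15,000 × 3% × 6/365 = $7.3973
7 May – 21 May 2033: 15 days at 3.35% → $15,000 × 3.35% × 15/365 = $20.6507
22 May – 26 Nov 2033: 189 days at 2.55% → $15,000 × 2.55% × 189/365 = $198.0616
27 Nov 2033 – 30 Apr 2034: 155 days at 3.15% → $15,000 × 3.15% × 155/365 = $200.6507
Total = $426.7603

$426.76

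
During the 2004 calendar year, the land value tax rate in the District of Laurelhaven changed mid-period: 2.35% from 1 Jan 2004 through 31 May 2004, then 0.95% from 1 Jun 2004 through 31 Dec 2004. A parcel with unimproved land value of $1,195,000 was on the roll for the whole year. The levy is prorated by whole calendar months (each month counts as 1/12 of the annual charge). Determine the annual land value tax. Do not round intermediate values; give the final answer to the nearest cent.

$18,323.33

1 Jan – 31 May 2004: 5 months at 2.35% → $1,195,000 × 2.35% × 5/12 = $11,701.0417
1 Jun – 31 Dec 2004: 7 months at 0.95% → $1,195,000 × 0.95% × 7/12 = $6,622.2917
Total = $18,323.3333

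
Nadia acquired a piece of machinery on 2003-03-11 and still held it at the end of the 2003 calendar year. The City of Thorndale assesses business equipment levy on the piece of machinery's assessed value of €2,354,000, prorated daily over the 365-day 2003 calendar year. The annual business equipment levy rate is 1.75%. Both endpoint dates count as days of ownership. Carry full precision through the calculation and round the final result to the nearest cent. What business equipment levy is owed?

€33,407.45

Days held (2003-03-11 to 2003-12-31): 296 out of 365
Tax = €2,354,000 × 1.75% × 296/365 = €33,407.4521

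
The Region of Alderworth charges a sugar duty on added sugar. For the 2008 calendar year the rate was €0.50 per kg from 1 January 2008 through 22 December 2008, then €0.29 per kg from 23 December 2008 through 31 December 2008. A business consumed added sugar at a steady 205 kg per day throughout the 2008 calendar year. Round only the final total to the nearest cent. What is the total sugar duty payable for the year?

1 January – 22 December 2008: 357 days × 205 kg/day = 73,185 kg at €0.50/kg → €36592.50
23 December – 31 December 2008: 9 days × 205 kg/day = 1,845 kg at €0.29/kg → €535.05

€37127.55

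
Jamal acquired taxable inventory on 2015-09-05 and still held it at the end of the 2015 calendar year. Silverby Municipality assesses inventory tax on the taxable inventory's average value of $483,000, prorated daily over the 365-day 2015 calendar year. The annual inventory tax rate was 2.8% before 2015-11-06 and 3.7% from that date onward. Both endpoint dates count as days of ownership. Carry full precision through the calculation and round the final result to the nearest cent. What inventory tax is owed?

2015-09-05 to 2015-11-05: 62 days at 2.8% → $483,000 × 2.8% × 62/365 = $2,297.2274
2015-11-06 to 2015-12-31: 56 days at 3.7% → $483,000 × 3.7% × 56/365 = $2,741.8521
Total = $5,039.0795

$5,039.08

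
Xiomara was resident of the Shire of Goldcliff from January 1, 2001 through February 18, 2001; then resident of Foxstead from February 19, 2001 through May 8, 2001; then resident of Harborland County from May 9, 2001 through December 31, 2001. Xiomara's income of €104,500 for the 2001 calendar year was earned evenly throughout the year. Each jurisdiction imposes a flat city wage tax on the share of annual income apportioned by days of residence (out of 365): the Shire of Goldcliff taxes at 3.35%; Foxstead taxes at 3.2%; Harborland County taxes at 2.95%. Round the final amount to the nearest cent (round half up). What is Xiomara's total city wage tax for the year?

The Shire of Goldcliff, January 1 – February 18, 2001: 49 days → €104,500 × 3.35% × 49/365 = €469.9637
Foxstead, February 19 – May 8, 2001: 79 days → €104,500 × 3.2% × 79/365 = €723.7699
Harborland County, May 9 – December 31, 2001: 237 days → €104,500 × 2.95% × 237/365 = €2,001.6760
Total = €3,195.4096

€3,195.41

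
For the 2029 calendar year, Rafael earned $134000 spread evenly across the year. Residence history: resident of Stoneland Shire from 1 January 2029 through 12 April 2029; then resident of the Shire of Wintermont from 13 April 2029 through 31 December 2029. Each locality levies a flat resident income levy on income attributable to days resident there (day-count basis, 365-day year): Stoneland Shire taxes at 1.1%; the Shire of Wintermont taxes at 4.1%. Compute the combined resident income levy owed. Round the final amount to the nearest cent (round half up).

Stoneland Shire, 1 January – 12 April 2029: 102 days → $134000 × 1.1% × 102/365 = $411.9123
The Shire of Wintermont, 13 April – 31 December 2029: 263 days → $134000 × 4.1% × 263/365 = $3958.6904
Total = $4370.6027

$4370.60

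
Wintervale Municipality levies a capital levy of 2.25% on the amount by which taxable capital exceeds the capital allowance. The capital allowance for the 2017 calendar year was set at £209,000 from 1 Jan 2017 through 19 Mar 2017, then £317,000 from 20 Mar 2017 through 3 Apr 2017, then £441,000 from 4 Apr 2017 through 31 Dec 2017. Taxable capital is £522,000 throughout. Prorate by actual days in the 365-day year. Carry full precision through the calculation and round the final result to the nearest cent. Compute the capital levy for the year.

1 Jan – 19 Mar 2017: 78 days, exemption £209,000 → (£522,000 − £209,000) × 2.25% × 78/365 = £1,504.9726
20 Mar – 3 Apr 2017: 15 days, exemption £317,000 → (£522,000 − £317,000) × 2.25% × 15/365 = £189.5548
4 Apr – 31 Dec 2017: 272 days, exemption £441,000 → (£522,000 − £441,000) × 2.25% × 272/365 = £1,358.1370
Total = £3,052.6644

£3,052.66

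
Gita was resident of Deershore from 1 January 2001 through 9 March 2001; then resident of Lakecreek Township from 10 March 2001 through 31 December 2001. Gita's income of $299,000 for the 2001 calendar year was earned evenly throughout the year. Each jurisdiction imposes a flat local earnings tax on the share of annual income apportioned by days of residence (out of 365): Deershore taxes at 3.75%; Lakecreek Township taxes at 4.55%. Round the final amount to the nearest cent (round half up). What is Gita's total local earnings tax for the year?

Deershore, 1 January – 9 March 2001: 68 days → $299,000 × 3.75% × 68/365 = $2,088.9041
Lakecreek Township, 10 March – 31 December 2001: 297 days → $299,000 × 4.55% × 297/365 = $11,069.9630
Total = $13,158.8671

$13,158.87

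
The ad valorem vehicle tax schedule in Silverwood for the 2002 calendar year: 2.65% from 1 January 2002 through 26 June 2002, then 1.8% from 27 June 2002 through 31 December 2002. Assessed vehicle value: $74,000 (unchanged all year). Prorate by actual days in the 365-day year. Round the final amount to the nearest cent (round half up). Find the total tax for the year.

$1,637.02

1 January – 26 June 2002: 177 days at 2.65% → $74,000 × 2.65% × 177/365 = $950.9507
27 June – 31 December 2002: 188 days at 1.8% → $74,000 × 1.8% × 188/365 = $686.0712
Total = $1,637.0219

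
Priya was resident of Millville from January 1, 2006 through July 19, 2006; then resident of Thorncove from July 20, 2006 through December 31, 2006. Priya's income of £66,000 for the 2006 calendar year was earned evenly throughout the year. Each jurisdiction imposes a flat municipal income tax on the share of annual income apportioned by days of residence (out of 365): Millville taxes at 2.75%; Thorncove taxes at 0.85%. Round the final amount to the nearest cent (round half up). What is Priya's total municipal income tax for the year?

Millville, January 1 – July 19, 2006: 200 days → £66,000 × 2.75% × 200/365 = £994.5205
Thorncove, July 20 – December 31, 2006: 165 days → £66,000 × 0.85% × 165/365 = £253.6027
Total = £1,248.1233

£1,248.12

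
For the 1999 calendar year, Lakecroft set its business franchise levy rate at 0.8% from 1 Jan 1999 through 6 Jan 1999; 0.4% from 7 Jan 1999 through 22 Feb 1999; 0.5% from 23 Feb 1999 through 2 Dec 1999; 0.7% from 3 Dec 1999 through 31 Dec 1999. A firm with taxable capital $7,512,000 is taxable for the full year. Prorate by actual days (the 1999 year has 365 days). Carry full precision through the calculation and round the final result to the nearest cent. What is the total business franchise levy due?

$38,156.84

1 Jan – 6 Jan 1999: 6 days at 0.8% → $7,512,000 × 0.8% × 6/365 = $987.8795
7 Jan – 22 Feb 1999: 47 days at 0.4% → $7,512,000 × 0.4% × 47/365 = $3,869.1945
23 Feb – 2 Dec 1999: 283 days at 0.5% → $7,512,000 × 0.5% × 283/365 = $29,121.8630
3 Dec – 31 Dec 1999: 29 days at 0.7% → $7,512,000 × 0.7% × 29/365 = $4,177.9068
Total = $38,156.8438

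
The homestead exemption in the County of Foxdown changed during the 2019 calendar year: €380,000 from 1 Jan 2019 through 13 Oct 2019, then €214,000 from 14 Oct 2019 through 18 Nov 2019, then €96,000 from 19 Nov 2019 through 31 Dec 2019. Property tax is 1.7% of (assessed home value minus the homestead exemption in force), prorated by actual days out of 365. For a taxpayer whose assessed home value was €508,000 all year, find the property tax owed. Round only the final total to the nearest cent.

1 Jan – 13 Oct 2019: 286 days, exemption €380,000 → (€508,000 − €380,000) × 1.7% × 286/365 = €1,705.0301
14 Oct – 18 Nov 2019: 36 days, exemption €214,000 → (€508,000 − €214,000) × 1.7% × 36/365 = €492.9534
19 Nov – 31 Dec 2019: 43 days, exemption €96,000 → (€508,000 − €96,000) × 1.7% × 43/365 = €825.1288
Total = €3,023.1123

€3,023.11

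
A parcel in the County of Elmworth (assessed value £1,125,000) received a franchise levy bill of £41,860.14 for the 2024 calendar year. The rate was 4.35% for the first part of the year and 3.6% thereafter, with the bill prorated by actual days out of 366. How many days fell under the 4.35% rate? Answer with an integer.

59 days

Let d = days at the first rate; then 366 − d days at the second rate.
£1,125,000 × [4.35%·d + 3.6%·(366−d)] / 366 = £41,860.14
Solving gives d = 59, so the new rate took effect on 29 February 2024.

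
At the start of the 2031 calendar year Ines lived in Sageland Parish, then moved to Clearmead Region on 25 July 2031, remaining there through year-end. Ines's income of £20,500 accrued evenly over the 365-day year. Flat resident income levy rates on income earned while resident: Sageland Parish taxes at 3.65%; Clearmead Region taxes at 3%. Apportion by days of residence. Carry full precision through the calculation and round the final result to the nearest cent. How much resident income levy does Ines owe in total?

Sageland Parish, 1 January – 24 July 2031: 205 days → £20,500 × 3.65% × 205/365 = £420.2500
Clearmead Region, 25 July – 31 December 2031: 160 days → £20,500 × 3% × 160/365 = £269.5890
Total = £689.8390

£689.84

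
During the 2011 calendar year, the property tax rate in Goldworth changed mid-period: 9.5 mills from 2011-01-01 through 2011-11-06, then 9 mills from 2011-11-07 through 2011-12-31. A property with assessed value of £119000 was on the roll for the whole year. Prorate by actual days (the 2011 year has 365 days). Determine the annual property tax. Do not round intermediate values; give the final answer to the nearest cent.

2011-01-01 to 2011-11-06: 310 days at 9.5 mills → £119000 × 0.95% × 310/365 = £960.1507
2011-11-07 to 2011-12-31: 55 days at 9 mills → £119000 × 0.9% × 55/365 = £161.3836
Total = £1121.5342

£1121.53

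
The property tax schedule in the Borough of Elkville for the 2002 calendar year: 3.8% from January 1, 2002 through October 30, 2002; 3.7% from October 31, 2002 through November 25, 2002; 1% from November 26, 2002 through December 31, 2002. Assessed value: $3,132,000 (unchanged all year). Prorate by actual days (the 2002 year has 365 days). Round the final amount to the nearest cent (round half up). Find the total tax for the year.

January 1 – October 30, 2002: 303 days at 3.8% → $3,132,000 × 3.8% × 303/365 = $98,799.5836
October 31 – November 25, 2002: 26 days at 3.7% → $3,132,000 × 3.7% × 26/365 = $8,254.7507
November 26 – December 31, 2002: 36 days at 1% → $3,132,000 × 1% × 36/365 = $3,089.0959
Total = $110,143.4301

$110,143.43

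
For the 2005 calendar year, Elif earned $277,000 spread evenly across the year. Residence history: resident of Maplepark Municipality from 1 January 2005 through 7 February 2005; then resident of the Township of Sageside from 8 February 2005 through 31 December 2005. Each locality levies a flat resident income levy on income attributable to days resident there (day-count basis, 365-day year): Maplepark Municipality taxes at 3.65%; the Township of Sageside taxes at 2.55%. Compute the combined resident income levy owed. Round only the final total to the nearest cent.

$7,380.72

Maplepark Municipality, 1 January – 7 February 2005: 38 days → $277,000 × 3.65% × 38/365 = $1,052.6000
The Township of Sageside, 8 February – 31 December 2005: 327 days → $277,000 × 2.55% × 327/365 = $6,328.1219
Total = $7,380.7219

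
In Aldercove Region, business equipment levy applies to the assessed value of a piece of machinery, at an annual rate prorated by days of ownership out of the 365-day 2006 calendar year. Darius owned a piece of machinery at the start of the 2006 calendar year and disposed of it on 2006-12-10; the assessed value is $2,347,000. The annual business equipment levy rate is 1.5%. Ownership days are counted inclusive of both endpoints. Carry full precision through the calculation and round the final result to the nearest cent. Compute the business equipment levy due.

Days held (2006-01-01 to 2006-12-10): 344 out of 365
Tax = $2,347,000 × 1.5% × 344/365 = $33,179.5068

$33,179.51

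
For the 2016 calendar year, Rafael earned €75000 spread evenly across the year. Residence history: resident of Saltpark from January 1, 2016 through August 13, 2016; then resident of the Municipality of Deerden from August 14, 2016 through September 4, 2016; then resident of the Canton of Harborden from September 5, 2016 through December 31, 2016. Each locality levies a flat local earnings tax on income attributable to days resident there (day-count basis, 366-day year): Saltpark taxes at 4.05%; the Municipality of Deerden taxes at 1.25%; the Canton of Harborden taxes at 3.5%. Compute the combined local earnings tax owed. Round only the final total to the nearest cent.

Saltpark, January 1 – August 13, 2016: 226 days → €75000 × 4.05% × 226/366 = €1875.6148
The Municipality of Deerden, August 14 – September 4, 2016: 22 days → €75000 × 1.25% × 22/366 = €56.3525
The Canton of Harborden, September 5 – December 31, 2016: 118 days → €75000 × 3.5% × 118/366 = €846.3115
Total = €2778.2787

€2778.28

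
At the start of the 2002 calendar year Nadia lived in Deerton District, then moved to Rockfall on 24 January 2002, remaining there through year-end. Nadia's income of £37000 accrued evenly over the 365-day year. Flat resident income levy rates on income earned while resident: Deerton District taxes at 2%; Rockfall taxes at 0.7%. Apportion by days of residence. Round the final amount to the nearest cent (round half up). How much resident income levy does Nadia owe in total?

Deerton District, 1 January – 23 January 2002: 23 days → £37000 × 2% × 23/365 = £46.6301
Rockfall, 24 January – 31 December 2002: 342 days → £37000 × 0.7% × 342/365 = £242.6795
Total = £289.3096

£289.31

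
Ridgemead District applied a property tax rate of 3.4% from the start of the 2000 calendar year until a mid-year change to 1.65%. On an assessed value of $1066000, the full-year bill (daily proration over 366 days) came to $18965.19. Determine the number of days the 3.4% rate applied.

Let d = days at the first rate; then 366 − d days at the second rate.
$1066000 × [3.4%·d + 1.65%·(366−d)] / 366 = $18965.19
Solving gives d = 27, so the new rate took effect on January 28, 2000.

27 days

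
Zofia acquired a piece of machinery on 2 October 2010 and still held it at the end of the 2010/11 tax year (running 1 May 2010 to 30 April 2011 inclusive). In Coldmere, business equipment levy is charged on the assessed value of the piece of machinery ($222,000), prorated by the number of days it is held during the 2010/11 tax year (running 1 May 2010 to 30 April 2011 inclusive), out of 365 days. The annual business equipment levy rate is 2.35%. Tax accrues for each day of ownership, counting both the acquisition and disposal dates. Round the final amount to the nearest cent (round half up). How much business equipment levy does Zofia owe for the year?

Days held (2 October 2010 – 30 April 2011): 211 out of 365
Tax = $222,000 × 2.35% × 211/365 = $3,015.8548

$3,015.85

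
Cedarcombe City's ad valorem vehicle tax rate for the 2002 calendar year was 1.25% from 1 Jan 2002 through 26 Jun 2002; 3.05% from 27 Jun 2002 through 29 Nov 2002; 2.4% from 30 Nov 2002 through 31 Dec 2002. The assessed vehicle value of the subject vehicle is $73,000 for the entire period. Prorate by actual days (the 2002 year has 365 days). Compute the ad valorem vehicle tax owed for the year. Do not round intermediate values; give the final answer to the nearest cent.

1 Jan – 26 Jun 2002: 177 days at 1.25% → $73,000 × 1.25% × 177/365 = $442.5000
27 Jun – 29 Nov 2002: 156 days at 3.05% → $73,000 × 3.05% × 156/365 = $951.6000
30 Nov – 31 Dec 2002: 32 days at 2.4% → $73,000 × 2.4% × 32/365 = $153.6000
Total = $1,547.7000

$1,547.70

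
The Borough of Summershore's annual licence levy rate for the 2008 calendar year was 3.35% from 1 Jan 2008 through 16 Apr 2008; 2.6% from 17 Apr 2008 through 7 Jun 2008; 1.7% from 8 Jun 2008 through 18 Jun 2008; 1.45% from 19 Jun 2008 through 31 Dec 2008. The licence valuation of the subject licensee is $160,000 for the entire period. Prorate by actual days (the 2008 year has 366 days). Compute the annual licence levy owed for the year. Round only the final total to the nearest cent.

$3,482.19

1 Jan – 16 Apr 2008: 107 days at 3.35% → $160,000 × 3.35% × 107/366 = $1,566.9945
17 Apr – 7 Jun 2008: 52 days at 2.6% → $160,000 × 2.6% × 52/366 = $591.0383
8 Jun – 18 Jun 2008: 11 days at 1.7% → $160,000 × 1.7% × 11/366 = $81.7486
19 Jun – 31 Dec 2008: 196 days at 1.45% → $160,000 × 1.45% × 196/366 = $1,242.4044
Total = $3,482.1858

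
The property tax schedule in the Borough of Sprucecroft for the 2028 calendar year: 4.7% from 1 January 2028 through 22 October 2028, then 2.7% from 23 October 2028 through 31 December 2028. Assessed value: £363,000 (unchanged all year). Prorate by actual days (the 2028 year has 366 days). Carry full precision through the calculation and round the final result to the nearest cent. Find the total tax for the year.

1 January – 22 October 2028: 296 days at 4.7% → £363,000 × 4.7% × 296/366 = £13,797.9672
23 October – 31 December 2028: 70 days at 2.7% → £363,000 × 2.7% × 70/366 = £1,874.5082
Total = £15,672.4754

£15,672.48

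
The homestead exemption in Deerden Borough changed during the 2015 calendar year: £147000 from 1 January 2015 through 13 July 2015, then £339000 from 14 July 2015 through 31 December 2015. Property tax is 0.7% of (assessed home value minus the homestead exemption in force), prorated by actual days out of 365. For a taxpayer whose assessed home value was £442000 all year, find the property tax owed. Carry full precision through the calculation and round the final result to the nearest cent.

£1435.35

1 January – 13 July 2015: 194 days, exemption £147000 → (£442000 − £147000) × 0.7% × 194/365 = £1097.5616
14 July – 31 December 2015: 171 days, exemption £339000 → (£442000 − £339000) × 0.7% × 171/365 = £337.7836
Total = £1435.3452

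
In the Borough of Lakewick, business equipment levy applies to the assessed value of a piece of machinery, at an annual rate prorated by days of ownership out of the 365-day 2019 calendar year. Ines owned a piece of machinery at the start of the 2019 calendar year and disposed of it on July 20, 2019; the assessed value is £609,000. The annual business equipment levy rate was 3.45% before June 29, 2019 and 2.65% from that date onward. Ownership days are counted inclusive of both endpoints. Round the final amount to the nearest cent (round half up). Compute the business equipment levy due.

January 1 – June 28, 2019: 179 days at 3.45% → £609,000 × 3.45% × 179/365 = £10,303.7795
June 29 – July 20, 2019: 22 days at 2.65% → £609,000 × 2.65% × 22/365 = £972.7315
Total = £11,276.5110

£11,276.51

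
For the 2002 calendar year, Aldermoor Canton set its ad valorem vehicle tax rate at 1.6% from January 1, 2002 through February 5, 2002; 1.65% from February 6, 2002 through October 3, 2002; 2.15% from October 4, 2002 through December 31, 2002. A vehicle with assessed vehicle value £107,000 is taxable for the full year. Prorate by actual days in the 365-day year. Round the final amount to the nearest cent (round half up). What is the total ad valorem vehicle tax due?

January 1 – February 5, 2002: 36 days at 1.6% → £107,000 × 1.6% × 36/365 = £168.8548
February 6 – October 3, 2002: 240 days at 1.65% → £107,000 × 1.65% × 240/365 = £1,160.8767
October 4 – December 31, 2002: 89 days at 2.15% → £107,000 × 2.15% × 89/365 = £560.9438
Total = £1,890.6753

£1,890.68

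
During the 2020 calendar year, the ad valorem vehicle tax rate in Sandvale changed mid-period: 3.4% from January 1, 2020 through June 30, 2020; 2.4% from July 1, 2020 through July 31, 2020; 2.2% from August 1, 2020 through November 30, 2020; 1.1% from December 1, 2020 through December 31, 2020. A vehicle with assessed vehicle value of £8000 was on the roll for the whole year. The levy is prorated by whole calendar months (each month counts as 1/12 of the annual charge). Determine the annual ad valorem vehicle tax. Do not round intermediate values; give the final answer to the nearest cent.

January 1 – June 30, 2020: 6 months at 3.4% → £8000 × 3.4% × 6/12 = £136.0000
July 1 – July 31, 2020: 1 month at 2.4% → £8000 × 2.4% × 1/12 = £16.0000
August 1 – November 30, 2020: 4 months at 2.2% → £8000 × 2.2% × 4/12 = £58.6667
December 1 – December 31, 2020: 1 month at 1.1% → £8000 × 1.1% × 1/12 = £7.3333
Total = £218.0000

£218.00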